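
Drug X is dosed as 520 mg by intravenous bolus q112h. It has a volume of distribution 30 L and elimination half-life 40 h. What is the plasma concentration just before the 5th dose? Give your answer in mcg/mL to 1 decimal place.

2.9 mcg/mL

f = (1/2)^(τ/t½) = (1/2)^(112/40) ≈ 0.1436.
C₀ = D/Vd = 520/30 ≈ 17.333 mcg/mL.
Before the 5th dose, 4 doses have been given. Superposition: Cmin = C₀·(f + f² + … + f^4).
≈ 17.333 × (0.1436 + 0.0206 + 0.0030 + 0.0004) ≈ 17.333 × 0.1676 ≈ 2.905 mcg/mL.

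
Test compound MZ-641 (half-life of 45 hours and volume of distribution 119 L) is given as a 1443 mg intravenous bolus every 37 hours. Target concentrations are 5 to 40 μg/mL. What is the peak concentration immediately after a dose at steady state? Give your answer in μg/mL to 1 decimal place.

27.9 μg/mL

k = ln2/t½ = ln2/45 ≈ 0.015403 h⁻¹; fraction remaining f = e^(−kτ) = e^(−0.015403×37) ≈ 0.5656.
At steady state, accumulation factor R = 1/(1 − e^(−kτ)) ≈ 2.3020.
Each bolus raises the concentration by D/Vd = 1443/119 ≈ 12.126 μg/mL.
Cmax,ss = C₀/(1 − f) ≈ 12.126/0.4344 ≈ 27.914 μg/mL.
Peak 27.9 μg/mL vs MTC 40 μg/mL: below toxic threshold.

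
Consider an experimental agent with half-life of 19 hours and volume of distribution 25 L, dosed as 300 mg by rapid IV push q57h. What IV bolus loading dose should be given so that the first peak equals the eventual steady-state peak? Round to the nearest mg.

f = (1/2)^(57/19) ≈ 0.125000; accumulation ratio R = 1/(1−f) ≈ 1.14286.
Loading dose to hit Cmax,ss on first dose: D_load = D_maint·R ≈ 300 × 1.14286 ≈ 342.86 mg.

343 mg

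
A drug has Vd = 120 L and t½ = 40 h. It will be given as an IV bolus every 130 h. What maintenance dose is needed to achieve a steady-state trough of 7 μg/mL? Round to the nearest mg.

τ/t½ = 130/40 ≈ 3.25, so f = (1/2)^(130/40) ≈ 0.105112.
Cmin,ss = (D/Vd)·f/(1−f), so D = Cmin,ss·Vd·(1−f)/f.
D = 7 × 120 × (1−f)/f ≈ 7 × 120 × 8.51366 ≈ 7151.47 mg.

7151 mg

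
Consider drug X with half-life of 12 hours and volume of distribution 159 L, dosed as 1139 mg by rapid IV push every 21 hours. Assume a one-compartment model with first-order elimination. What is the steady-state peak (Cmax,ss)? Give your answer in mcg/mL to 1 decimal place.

10.2 mcg/mL

Over one 21-h interval, 21/12 ≈ 1.75 half-lives elapse, leaving f ≈ 0.2973 of each dose.
Accumulation ratio R = 1/(1 − f) ≈ 1/0.7027 ≈ 1.4231.
Each bolus raises the concentration by D/Vd = 1139/159 ≈ 7.164 mcg/mL.
Cmax,ss = C₀/(1 − f) ≈ 7.164/0.7027 ≈ 10.195 mcg/mL.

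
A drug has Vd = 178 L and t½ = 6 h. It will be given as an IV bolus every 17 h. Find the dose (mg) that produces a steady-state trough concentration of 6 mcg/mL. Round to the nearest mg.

6544 mg

τ/t½ = 17/6 ≈ 2.8333, so f = (1/2)^(17/6) ≈ 0.140308.
Cmin,ss = (D/Vd)·f/(1−f), so D = Cmin,ss·Vd·(1−f)/f.
D = 6 × 178 × (1−f)/f ≈ 6 × 178 × 6.12718 ≈ 6543.83 mg.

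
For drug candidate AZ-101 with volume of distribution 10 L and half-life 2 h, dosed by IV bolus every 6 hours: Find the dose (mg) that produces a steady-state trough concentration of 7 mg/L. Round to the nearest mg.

τ/t½ = 6/2 ≈ 3, so f = (1/2)^(6/2) ≈ 0.125000.
Cmin,ss = (D/Vd)·f/(1−f), so D = Cmin,ss·Vd·(1−f)/f.
D = 7 × 10 × (1−f)/f ≈ 7 × 10 × 7.00000 ≈ 490.00 mg.

490 mg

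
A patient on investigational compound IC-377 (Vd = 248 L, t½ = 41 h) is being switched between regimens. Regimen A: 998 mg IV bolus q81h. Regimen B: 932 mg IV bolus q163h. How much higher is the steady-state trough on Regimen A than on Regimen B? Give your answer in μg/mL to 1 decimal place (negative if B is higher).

1.1 μg/mL

Regimen A: f = (1/2)^(81/41) ≈ 0.2543; Cmin,ss = (998/248)·f/(1−f) ≈ 1.372 μg/mL.
Regimen B: f = (1/2)^(163/41) ≈ 0.0636; Cmin,ss = (932/248)·f/(1−f) ≈ 0.255 μg/mL.
Difference ≈ 1.372 − 0.255 ≈ 1.117 μg/mL.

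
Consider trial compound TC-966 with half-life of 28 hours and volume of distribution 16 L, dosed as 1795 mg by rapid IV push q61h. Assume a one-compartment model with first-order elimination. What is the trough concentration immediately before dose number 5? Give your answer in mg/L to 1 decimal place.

31.7 mg/L

f = (1/2)^(τ/t½) = (1/2)^(61/28) ≈ 0.2209.
C₀ = D/Vd = 1795/16 ≈ 112.188 mg/L.
Before the 5th dose, 4 doses have been given. Superposition: Cmin = C₀·(f + f² + … + f^4).
≈ 112.188 × (0.2209 + 0.0488 + 0.0108 + 0.0024) ≈ 112.188 × 0.2829 ≈ 31.738 mg/L.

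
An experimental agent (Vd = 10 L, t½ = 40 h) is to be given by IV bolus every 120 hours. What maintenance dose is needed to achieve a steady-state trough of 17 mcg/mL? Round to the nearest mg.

1190 mg

τ/t½ = 120/40 ≈ 3, so f = (1/2)^(120/40) ≈ 0.125000.
Cmin,ss = (D/Vd)·f/(1−f), so D = Cmin,ss·Vd·(1−f)/f.
D = 17 × 10 × (1−f)/f ≈ 17 × 10 × 7.00000 ≈ 1190.00 mg.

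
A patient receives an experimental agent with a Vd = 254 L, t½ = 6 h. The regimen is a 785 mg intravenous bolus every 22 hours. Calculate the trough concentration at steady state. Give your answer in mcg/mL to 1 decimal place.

0.3 mcg/mL

τ/t½ = 22/6 ≈ 3.6667, so fraction remaining f = (1/2)^(22/6) ≈ 0.0787.
Accumulation ratio R = 1/(1 − f) ≈ 1/0.9213 ≈ 1.0854.
Single-dose peak C₀ = D/Vd = 785/254 ≈ 3.091 mcg/mL.
Steady-state peak Cmax,ss = C₀·R ≈ 3.091 × 1.0854 ≈ 3.355 mcg/mL.
Steady-state trough Cmin,ss = Cmax,ss·f ≈ 3.355 × 0.0787 ≈ 0.264 mcg/mL.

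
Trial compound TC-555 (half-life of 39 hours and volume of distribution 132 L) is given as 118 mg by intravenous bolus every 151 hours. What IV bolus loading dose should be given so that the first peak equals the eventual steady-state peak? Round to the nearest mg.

f = (1/2)^(151/39) ≈ 0.068308; accumulation ratio R = 1/(1−f) ≈ 1.07332.
Loading dose to hit Cmax,ss on first dose: D_load = D_maint·R ≈ 118 × 1.07332 ≈ 126.65 mg.

127 mg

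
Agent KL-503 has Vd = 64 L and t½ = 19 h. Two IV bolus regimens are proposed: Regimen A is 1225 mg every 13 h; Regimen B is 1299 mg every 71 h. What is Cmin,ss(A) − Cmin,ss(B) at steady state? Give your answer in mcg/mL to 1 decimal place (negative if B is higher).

29.9 mcg/mL

Regimen A: f = (1/2)^(13/19) ≈ 0.6223; Cmin,ss = (1225/64)·f/(1−f) ≈ 31.536 mcg/mL.
Regimen B: f = (1/2)^(71/19) ≈ 0.0750; Cmin,ss = (1299/64)·f/(1−f) ≈ 1.646 mcg/mL.
Difference ≈ 31.536 − 1.646 ≈ 29.890 mcg/mL.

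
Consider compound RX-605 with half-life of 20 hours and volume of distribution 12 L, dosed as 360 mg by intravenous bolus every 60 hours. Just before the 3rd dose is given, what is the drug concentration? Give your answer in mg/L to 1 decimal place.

f = (1/2)^(τ/t½) = (1/2)^(60/20) ≈ 0.1250.
C₀ = D/Vd = 360/12 ≈ 30.000 mg/L.
Before the 3rd dose, 2 doses have been given. Superposition: Cmin = C₀·(f + f²).
≈ 30.000 × (0.1250 + 0.0156) ≈ 30.000 × 0.1406 ≈ 4.218 mg/L.

4.2 mg/L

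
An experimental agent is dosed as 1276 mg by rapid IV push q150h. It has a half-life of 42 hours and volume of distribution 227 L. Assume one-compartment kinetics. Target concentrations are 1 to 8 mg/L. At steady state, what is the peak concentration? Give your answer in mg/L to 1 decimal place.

k = ln2/t½ = ln2/42 ≈ 0.016504 h⁻¹; fraction remaining f = e^(−kτ) = e^(−0.016504×150) ≈ 0.0841.
At steady state, accumulation factor R = 1/(1 − e^(−kτ)) ≈ 1.0918.
Each bolus raises the concentration by D/Vd = 1276/227 ≈ 5.621 mg/L.
Steady-state peak Cmax,ss = C₀·R ≈ 5.621 × 1.0918 ≈ 6.137 mg/L.
Peak 6.1 mg/L vs MTC 8 mg/L: below toxic threshold.

6.1 mg/L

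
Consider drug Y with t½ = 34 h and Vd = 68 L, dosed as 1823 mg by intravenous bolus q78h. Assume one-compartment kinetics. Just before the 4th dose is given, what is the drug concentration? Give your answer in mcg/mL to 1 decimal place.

f = (1/2)^(τ/t½) = (1/2)^(78/34) ≈ 0.2039.
C₀ = D/Vd = 1823/68 ≈ 26.809 mcg/mL.
Before the 4th dose, 3 doses have been given. Superposition: Cmin = C₀·(f + f² + … + f^3).
≈ 26.809 × (0.2039 + 0.0416 + 0.0085) ≈ 26.809 × 0.2540 ≈ 6.809 mcg/mL.

6.8 mcg/mL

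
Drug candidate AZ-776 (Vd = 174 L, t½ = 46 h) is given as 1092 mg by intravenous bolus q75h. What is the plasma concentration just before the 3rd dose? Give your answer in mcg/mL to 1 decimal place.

f = (1/2)^(τ/t½) = (1/2)^(75/46) ≈ 0.3230.
C₀ = D/Vd = 1092/174 ≈ 6.276 mcg/mL.
Before the 3rd dose, 2 doses have been given. Superposition: Cmin = C₀·(f + f²).
≈ 6.276 × (0.3230 + 0.1043) ≈ 6.276 × 0.4273 ≈ 2.682 mcg/mL.

2.7 mcg/mL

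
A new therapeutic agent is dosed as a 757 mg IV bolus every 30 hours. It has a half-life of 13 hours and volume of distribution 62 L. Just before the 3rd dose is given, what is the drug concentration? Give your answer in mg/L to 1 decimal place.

3.0 mg/L

f = (1/2)^(τ/t½) = (1/2)^(30/13) ≈ 0.2020.
C₀ = D/Vd = 757/62 ≈ 12.210 mg/L.
Before the 3rd dose, 2 doses have been given. Superposition: Cmin = C₀·(f + f²).
≈ 12.210 × (0.2020 + 0.0408) ≈ 12.210 × 0.2428 ≈ 2.965 mg/L.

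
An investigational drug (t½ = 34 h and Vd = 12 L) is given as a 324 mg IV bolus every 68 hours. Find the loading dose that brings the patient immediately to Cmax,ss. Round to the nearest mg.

f = (1/2)^(68/34) ≈ 0.250000; accumulation ratio R = 1/(1−f) ≈ 1.33333.
Loading dose to hit Cmax,ss on first dose: D_load = D_maint·R ≈ 324 × 1.33333 ≈ 432.00 mg.

432 mg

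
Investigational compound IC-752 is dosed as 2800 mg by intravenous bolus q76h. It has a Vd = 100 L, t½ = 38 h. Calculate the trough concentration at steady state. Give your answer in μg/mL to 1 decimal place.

9.3 μg/mL

τ = 76 h = 2 half-lives, so f = (1/2)^2 = 0.25.
Accumulation ratio R = 1/(1 − f) = 1/0.75 = 4/3.
Single-dose peak C₀ = D/Vd = 2800/100 = 28 μg/mL.
Steady-state peak Cmax,ss = C₀·R = 28 × 4/3 ≈ 37.333 μg/mL.
Steady-state trough Cmin,ss = Cmax,ss·f ≈ 37.333 × 0.25 ≈ 9.333 μg/mL.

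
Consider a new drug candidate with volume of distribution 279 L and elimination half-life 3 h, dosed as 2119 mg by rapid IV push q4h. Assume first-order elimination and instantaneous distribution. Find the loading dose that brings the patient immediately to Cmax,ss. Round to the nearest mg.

3513 mg

f = (1/2)^(4/3) ≈ 0.396850; accumulation ratio R = 1/(1−f) ≈ 1.65796.
Loading dose to hit Cmax,ss on first dose: D_load = D_maint·R ≈ 2119 × 1.65796 ≈ 3513.22 mg.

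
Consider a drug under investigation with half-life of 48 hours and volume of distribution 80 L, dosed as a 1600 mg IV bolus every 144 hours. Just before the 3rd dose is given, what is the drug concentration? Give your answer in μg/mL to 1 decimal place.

2.8 μg/mL

f = (1/2)^(τ/t½) = (1/2)^(144/48) ≈ 0.1250.
C₀ = D/Vd = 1600/80 ≈ 20.000 μg/mL.
Before the 3rd dose, 2 doses have been given. Superposition: Cmin = C₀·(f + f²).
≈ 20.000 × (0.1250 + 0.0156) ≈ 20.000 × 0.1406 ≈ 2.812 μg/mL.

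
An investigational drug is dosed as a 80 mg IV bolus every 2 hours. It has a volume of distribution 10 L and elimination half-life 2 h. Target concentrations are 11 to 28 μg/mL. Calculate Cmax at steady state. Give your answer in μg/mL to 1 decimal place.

τ = 2 h = 1 half-life, so f = (1/2)^1 = 0.5.
At steady state, R = 1/(1 − 0.5) = 2/1.
Single-dose peak C₀ = D/Vd = 80/10 = 8 μg/mL.
Steady-state peak Cmax,ss = C₀·R = 8 × 2/1 ≈ 16.000 μg/mL.
Peak 16.0 μg/mL vs MTC 28 μg/mL: below toxic threshold.

16.0 μg/mL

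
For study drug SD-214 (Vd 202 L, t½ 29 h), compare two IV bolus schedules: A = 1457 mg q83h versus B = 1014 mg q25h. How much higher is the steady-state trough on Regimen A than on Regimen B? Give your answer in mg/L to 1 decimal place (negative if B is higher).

-5.0 mg/L

Regimen A: f = (1/2)^(83/29) ≈ 0.1375; Cmin,ss = (1457/202)·f/(1−f) ≈ 1.150 mg/L.
Regimen B: f = (1/2)^(25/29) ≈ 0.5502; Cmin,ss = (1014/202)·f/(1−f) ≈ 6.140 mg/L.
Difference ≈ 1.150 − 6.140 ≈ -4.990 mg/L.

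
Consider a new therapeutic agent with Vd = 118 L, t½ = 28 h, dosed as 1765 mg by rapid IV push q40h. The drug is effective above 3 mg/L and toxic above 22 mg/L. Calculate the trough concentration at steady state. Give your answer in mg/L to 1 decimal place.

Over one 40-h interval, 40/28 ≈ 1.4286 half-lives elapse, leaving f ≈ 0.3715 of each dose.
Single-dose peak C₀ = D/Vd = 1765/118 ≈ 14.958 mg/L.
Steady-state trough Cmin,ss = C₀·f/(1−f) ≈ 14.958 × 0.3715/0.6285 ≈ 8.842 mg/L.
Trough 8.8 mg/L vs MEC 3 mg/L: adequate.

8.8 mg/L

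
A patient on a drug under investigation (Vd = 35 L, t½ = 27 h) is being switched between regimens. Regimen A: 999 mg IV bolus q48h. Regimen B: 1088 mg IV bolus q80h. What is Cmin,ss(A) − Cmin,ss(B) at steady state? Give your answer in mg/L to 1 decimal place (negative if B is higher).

Regimen A: f = (1/2)^(48/27) ≈ 0.2916; Cmin,ss = (999/35)·f/(1−f) ≈ 11.749 mg/L.
Regimen B: f = (1/2)^(80/27) ≈ 0.1283; Cmin,ss = (1088/35)·f/(1−f) ≈ 4.575 mg/L.
Difference ≈ 11.749 − 4.575 ≈ 7.174 mg/L.

7.2 mg/L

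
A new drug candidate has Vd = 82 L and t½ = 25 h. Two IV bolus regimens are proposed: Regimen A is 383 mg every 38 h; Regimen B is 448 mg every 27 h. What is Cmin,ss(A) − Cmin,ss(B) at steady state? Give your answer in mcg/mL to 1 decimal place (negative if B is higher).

Regimen A: f = (1/2)^(38/25) ≈ 0.3487; Cmin,ss = (383/82)·f/(1−f) ≈ 2.501 mcg/mL.
Regimen B: f = (1/2)^(27/25) ≈ 0.4730; Cmin,ss = (448/82)·f/(1−f) ≈ 4.904 mcg/mL.
Difference ≈ 2.501 − 4.904 ≈ -2.403 mcg/mL.

-2.4 mcg/mL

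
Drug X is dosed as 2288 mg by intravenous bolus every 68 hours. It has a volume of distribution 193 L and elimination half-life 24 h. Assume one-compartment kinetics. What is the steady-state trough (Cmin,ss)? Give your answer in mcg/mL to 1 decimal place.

τ/t½ = 68/24 ≈ 2.8333, so fraction remaining f = (1/2)^(68/24) ≈ 0.1403.
At steady state, accumulation factor R = 1/(1 − e^(−kτ)) ≈ 1.1632.
Single-dose peak C₀ = D/Vd = 2288/193 ≈ 11.855 mcg/mL.
Steady-state peak Cmax,ss = C₀·R ≈ 11.855 × 1.1632 ≈ 13.790 mcg/mL.
One interval later, Cmin,ss = Cmax,ss·e^(−kτ) ≈ 13.790 × 0.1403 ≈ 1.935 mcg/mL.

1.9 mcg/mL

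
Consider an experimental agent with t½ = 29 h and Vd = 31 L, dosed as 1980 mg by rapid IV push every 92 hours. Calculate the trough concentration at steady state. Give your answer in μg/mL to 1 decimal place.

8.0 μg/mL

τ/t½ = 92/29 ≈ 3.1724, so fraction remaining f = (1/2)^(92/29) ≈ 0.1109.
Single-dose peak C₀ = D/Vd = 1980/31 ≈ 63.871 μg/mL.
Steady-state trough Cmin,ss = C₀·f/(1−f) ≈ 63.871 × 0.1109/0.8891 ≈ 7.967 μg/mL.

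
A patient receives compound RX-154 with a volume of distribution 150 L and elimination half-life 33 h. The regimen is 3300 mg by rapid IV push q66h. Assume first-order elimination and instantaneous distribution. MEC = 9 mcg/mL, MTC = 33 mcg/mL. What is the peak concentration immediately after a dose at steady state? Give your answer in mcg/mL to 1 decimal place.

The dosing interval is 2 half-lives, so f = 2^(−2) = 0.25.
At steady state, R = 1/(1 − 0.25) = 4/3.
Single-dose peak C₀ = D/Vd = 3300/150 = 22 mcg/mL.
Steady-state peak Cmax,ss = C₀·R = 22 × 4/3 ≈ 29.333 mcg/mL.
Peak 29.3 mcg/mL vs MTC 33 mcg/mL: below toxic threshold.

29.3 mcg/mL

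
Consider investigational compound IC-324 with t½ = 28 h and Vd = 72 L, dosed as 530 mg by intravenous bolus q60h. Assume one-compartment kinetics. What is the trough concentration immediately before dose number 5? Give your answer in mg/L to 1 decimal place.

2.1 mg/L

f = (1/2)^(τ/t½) = (1/2)^(60/28) ≈ 0.2264.
C₀ = D/Vd = 530/72 ≈ 7.361 mg/L.
Before the 5th dose, 4 doses have been given. Superposition: Cmin = C₀·(f + f² + … + f^4).
≈ 7.361 × (0.2264 + 0.0513 + 0.0116 + 0.0026) ≈ 7.361 × 0.2919 ≈ 2.149 mg/L.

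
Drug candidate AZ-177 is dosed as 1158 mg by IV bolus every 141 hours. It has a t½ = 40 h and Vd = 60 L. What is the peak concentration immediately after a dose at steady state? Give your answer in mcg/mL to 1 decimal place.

k = ln2/t½ = ln2/40 ≈ 0.017329 h⁻¹; fraction remaining f = e^(−kτ) = e^(−0.017329×141) ≈ 0.0869.
Accumulation ratio R = 1/(1 − f) ≈ 1/0.9131 ≈ 1.0952.
Single-dose peak C₀ = D/Vd = 1158/60 ≈ 19.300 mcg/mL.
Steady-state peak Cmax,ss = C₀·R ≈ 19.300 × 1.0952 ≈ 21.137 mcg/mL.

21.1 mcg/mL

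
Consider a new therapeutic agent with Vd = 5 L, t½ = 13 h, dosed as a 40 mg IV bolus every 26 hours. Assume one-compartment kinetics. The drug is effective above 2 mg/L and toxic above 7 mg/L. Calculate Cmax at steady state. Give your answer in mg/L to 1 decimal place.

10.7 mg/L

τ = 26 h = 2 half-lives, so f = (1/2)^2 = 0.25.
Accumulation ratio R = 1/(1 − f) = 1/0.75 = 4/3.
Single-dose peak C₀ = D/Vd = 40/5 = 8 mg/L.
Steady-state peak Cmax,ss = C₀·R = 8 × 4/3 ≈ 10.667 mg/L.
Peak 10.7 mg/L vs MTC 7 mg/L: exceeds toxic threshold.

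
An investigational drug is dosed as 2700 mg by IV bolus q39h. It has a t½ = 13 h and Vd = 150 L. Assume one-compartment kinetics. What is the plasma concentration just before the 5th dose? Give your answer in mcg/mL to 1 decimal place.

2.6 mcg/mL

f = (1/2)^(τ/t½) = (1/2)^(39/13) ≈ 0.1250.
C₀ = D/Vd = 2700/150 ≈ 18.000 mcg/mL.
Before the 5th dose, 4 doses have been given. Superposition: Cmin = C₀·(f + f² + … + f^4).
≈ 18.000 × (0.1250 + 0.0156 + 0.0020 + 0.0002) ≈ 18.000 × 0.1428 ≈ 2.570 mcg/mL.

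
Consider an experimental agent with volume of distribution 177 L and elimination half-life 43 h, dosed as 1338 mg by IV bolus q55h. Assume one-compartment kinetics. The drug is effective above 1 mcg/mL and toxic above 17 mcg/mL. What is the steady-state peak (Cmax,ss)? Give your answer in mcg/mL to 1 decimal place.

12.9 mcg/mL

k = ln2/t½ = ln2/43 ≈ 0.016120 h⁻¹; fraction remaining f = e^(−kτ) = e^(−0.016120×55) ≈ 0.4121.
Accumulation ratio R = 1/(1 − f) ≈ 1/0.5879 ≈ 1.7010.
Single-dose peak C₀ = D/Vd = 1338/177 ≈ 7.559 mcg/mL.
Steady-state peak Cmax,ss = C₀·R ≈ 7.559 × 1.7010 ≈ 12.858 mcg/mL.
Peak 12.9 mcg/mL vs MTC 17 mcg/mL: below toxic threshold.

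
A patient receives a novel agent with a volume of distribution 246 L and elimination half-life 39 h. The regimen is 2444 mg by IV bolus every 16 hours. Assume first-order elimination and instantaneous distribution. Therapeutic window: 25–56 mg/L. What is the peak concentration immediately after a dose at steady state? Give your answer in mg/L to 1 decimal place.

40.1 mg/L

k = ln2/t½ = ln2/39 ≈ 0.017773 h⁻¹; fraction remaining f = e^(−kτ) = e^(−0.017773×16) ≈ 0.7525.
Accumulation ratio R = 1/(1 − f) ≈ 1/0.2475 ≈ 4.0404.
Each bolus raises the concentration by D/Vd = 2444/246 ≈ 9.935 mg/L.
Steady-state peak Cmax,ss = C₀·R ≈ 9.935 × 4.0404 ≈ 40.141 mg/L.
Peak 40.1 mg/L vs MTC 56 mg/L: below toxic threshold.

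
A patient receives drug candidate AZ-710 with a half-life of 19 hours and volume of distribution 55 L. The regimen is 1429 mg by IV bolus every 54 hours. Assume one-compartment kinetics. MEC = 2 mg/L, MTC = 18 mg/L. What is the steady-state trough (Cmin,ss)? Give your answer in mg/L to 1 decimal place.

τ/t½ = 54/19 ≈ 2.8421, so fraction remaining f = (1/2)^(54/19) ≈ 0.1395.
At steady state, accumulation factor R = 1/(1 − e^(−kτ)) ≈ 1.1621.
Each bolus raises the concentration by D/Vd = 1429/55 ≈ 25.982 mg/L.
Steady-state peak Cmax,ss = C₀·R ≈ 25.982 × 1.1621 ≈ 30.194 mg/L.
Steady-state trough Cmin,ss = Cmax,ss·f ≈ 30.194 × 0.1395 ≈ 4.212 mg/L.
Trough 4.2 mg/L vs MEC 2 mg/L: adequate.

4.2 mg/L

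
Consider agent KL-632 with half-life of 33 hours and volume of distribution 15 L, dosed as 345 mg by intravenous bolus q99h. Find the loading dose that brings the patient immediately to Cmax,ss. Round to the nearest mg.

f = (1/2)^(99/33) ≈ 0.125000; accumulation ratio R = 1/(1−f) ≈ 1.14286.
Loading dose to hit Cmax,ss on first dose: D_load = D_maint·R ≈ 345 × 1.14286 ≈ 394.29 mg.

394 mg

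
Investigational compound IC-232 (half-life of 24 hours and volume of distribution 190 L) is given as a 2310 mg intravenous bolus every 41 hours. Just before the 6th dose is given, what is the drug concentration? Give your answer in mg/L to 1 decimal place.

5.3 mg/L

f = (1/2)^(τ/t½) = (1/2)^(41/24) ≈ 0.3060.
C₀ = D/Vd = 2310/190 ≈ 12.158 mg/L.
Before the 6th dose, 5 doses have been given. Superposition: Cmin = C₀·(f + f² + … + f^5).
≈ 12.158 × (0.3060 + 0.0936 + 0.0287 + 0.0088 + 0.0027) ≈ 12.158 × 0.4398 ≈ 5.347 mg/L.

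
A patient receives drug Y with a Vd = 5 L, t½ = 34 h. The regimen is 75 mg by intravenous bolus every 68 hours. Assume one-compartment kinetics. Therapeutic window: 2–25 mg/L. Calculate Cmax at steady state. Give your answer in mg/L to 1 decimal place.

τ = 68 h = 2 half-lives, so f = (1/2)^2 = 0.25.
At steady state, R = 1/(1 − 0.25) = 4/3.
Single-dose peak C₀ = D/Vd = 75/5 = 15 mg/L.
Steady-state peak Cmax,ss = C₀·R = 15 × 4/3 ≈ 20.000 mg/L.
Peak 20.0 mg/L vs MTC 25 mg/L: below toxic threshold.

20.0 mg/L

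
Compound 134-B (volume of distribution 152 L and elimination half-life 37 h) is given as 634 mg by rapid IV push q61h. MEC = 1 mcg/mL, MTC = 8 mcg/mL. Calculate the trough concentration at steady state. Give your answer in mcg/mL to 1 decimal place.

2.0 mcg/mL

Over one 61-h interval, 61/37 ≈ 1.6486 half-lives elapse, leaving f ≈ 0.3189 of each dose.
Accumulation ratio R = 1/(1 − f) ≈ 1/0.6811 ≈ 1.4682.
Each bolus raises the concentration by D/Vd = 634/152 ≈ 4.171 mcg/mL.
Steady-state peak Cmax,ss = C₀·R ≈ 4.171 × 1.4682 ≈ 6.124 mcg/mL.
One interval later, Cmin,ss = Cmax,ss·e^(−kτ) ≈ 6.124 × 0.3189 ≈ 1.953 mcg/mL.
Trough 2.0 mcg/mL vs MEC 1 mcg/mL: adequate.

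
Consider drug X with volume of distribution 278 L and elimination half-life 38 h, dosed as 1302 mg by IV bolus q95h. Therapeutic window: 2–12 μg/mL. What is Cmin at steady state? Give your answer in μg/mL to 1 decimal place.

1.0 μg/mL

k = ln2/t½ = ln2/38 ≈ 0.018241 h⁻¹; fraction remaining f = e^(−kτ) = e^(−0.018241×95) ≈ 0.1768.
Each bolus raises the concentration by D/Vd = 1302/278 ≈ 4.683 μg/mL.
Steady-state trough Cmin,ss = C₀·f/(1−f) ≈ 4.683 × 0.1768/0.8232 ≈ 1.006 μg/mL.
Trough 1.0 μg/mL vs MEC 2 μg/mL: subtherapeutic.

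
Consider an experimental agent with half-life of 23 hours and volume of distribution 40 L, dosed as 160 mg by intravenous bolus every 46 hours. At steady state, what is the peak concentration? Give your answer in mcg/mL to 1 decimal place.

5.3 mcg/mL

The dosing interval is 2 half-lives, so f = 2^(−2) = 0.25.
Accumulation ratio R = 1/(1 − f) = 1/0.75 = 4/3.
Single-dose peak C₀ = D/Vd = 160/40 = 4 mcg/mL.
Steady-state peak Cmax,ss = C₀·R = 4 × 4/3 ≈ 5.333 mcg/mL.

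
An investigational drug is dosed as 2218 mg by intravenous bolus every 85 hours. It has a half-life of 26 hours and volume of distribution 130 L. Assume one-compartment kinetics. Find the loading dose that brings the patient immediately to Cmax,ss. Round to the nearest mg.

f = (1/2)^(85/26) ≈ 0.103720; accumulation ratio R = 1/(1−f) ≈ 1.11572.
Loading dose to hit Cmax,ss on first dose: D_load = D_maint·R ≈ 2218 × 1.11572 ≈ 2474.67 mg.

2475 mg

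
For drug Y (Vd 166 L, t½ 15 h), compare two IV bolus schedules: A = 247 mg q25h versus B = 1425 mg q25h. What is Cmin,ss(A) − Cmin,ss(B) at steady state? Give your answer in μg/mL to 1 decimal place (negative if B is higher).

-3.3 μg/mL

Regimen A: f = (1/2)^(25/15) ≈ 0.3150; Cmin,ss = (247/166)·f/(1−f) ≈ 0.684 μg/mL.
Regimen B: f = (1/2)^(25/15) ≈ 0.3150; Cmin,ss = (1425/166)·f/(1−f) ≈ 3.948 μg/mL.
Difference ≈ 0.684 − 3.948 ≈ -3.264 μg/mL.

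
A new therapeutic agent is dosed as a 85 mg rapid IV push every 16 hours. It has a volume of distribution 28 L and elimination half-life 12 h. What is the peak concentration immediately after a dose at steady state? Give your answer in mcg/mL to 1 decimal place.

5.0 mcg/mL

k = ln2/t½ = ln2/12 ≈ 0.057762 h⁻¹; fraction remaining f = e^(−kτ) = e^(−0.057762×16) ≈ 0.3969.
Accumulation ratio R = 1/(1 − f) ≈ 1/0.6031 ≈ 1.6581.
Single-dose peak C₀ = D/Vd = 85/28 ≈ 3.036 mcg/mL.
Steady-state peak Cmax,ss = C₀·R ≈ 3.036 × 1.6581 ≈ 5.034 mcg/mL.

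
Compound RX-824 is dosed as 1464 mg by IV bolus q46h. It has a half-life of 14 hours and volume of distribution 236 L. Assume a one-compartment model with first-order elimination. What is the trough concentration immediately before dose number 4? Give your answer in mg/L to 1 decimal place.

0.7 mg/L

f = (1/2)^(τ/t½) = (1/2)^(46/14) ≈ 0.1025.
C₀ = D/Vd = 1464/236 ≈ 6.203 mg/L.
Before the 4th dose, 3 doses have been given. Superposition: Cmin = C₀·(f + f² + … + f^3).
≈ 6.203 × (0.1025 + 0.0105 + 0.0011) ≈ 6.203 × 0.1141 ≈ 0.708 mg/L.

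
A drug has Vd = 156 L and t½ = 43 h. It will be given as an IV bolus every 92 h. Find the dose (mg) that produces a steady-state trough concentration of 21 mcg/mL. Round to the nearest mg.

τ/t½ = 92/43 ≈ 2.1395, so f = (1/2)^(92/43) ≈ 0.226953.
Cmin,ss = (D/Vd)·f/(1−f), so D = Cmin,ss·Vd·(1−f)/f.
D = 21 × 156 × (1−f)/f ≈ 21 × 156 × 3.40620 ≈ 11158.71 mg.

11159 mg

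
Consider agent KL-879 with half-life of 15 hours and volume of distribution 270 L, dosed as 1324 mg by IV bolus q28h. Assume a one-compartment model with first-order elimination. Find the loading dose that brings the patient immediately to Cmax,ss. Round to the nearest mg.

f = (1/2)^(28/15) ≈ 0.274206; accumulation ratio R = 1/(1−f) ≈ 1.37780.
Loading dose to hit Cmax,ss on first dose: D_load = D_maint·R ≈ 1324 × 1.37780 ≈ 1824.21 mg.

1824 mg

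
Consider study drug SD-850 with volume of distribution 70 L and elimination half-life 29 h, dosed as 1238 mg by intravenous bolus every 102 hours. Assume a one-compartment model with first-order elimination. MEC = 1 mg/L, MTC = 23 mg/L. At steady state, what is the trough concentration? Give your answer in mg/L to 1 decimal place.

1.7 mg/L

k = ln2/t½ = ln2/29 ≈ 0.023902 h⁻¹; fraction remaining f = e^(−kτ) = e^(−0.023902×102) ≈ 0.0873.
Each bolus raises the concentration by D/Vd = 1238/70 ≈ 17.686 mg/L.
Steady-state trough Cmin,ss = C₀·f/(1−f) ≈ 17.686 × 0.0873/0.9127 ≈ 1.692 mg/L.
Trough 1.7 mg/L vs MEC 1 mg/L: adequate.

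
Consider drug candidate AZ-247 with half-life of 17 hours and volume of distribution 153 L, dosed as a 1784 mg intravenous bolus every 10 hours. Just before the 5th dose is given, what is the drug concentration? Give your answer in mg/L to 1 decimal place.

18.6 mg/L

f = (1/2)^(τ/t½) = (1/2)^(10/17) ≈ 0.6652.
C₀ = D/Vd = 1784/153 ≈ 11.660 mg/L.
Before the 5th dose, 4 doses have been given. Superposition: Cmin = C₀·(f + f² + … + f^4).
≈ 11.660 × (0.6652 + 0.4425 + 0.2943 + 0.1958) ≈ 11.660 × 1.5978 ≈ 18.630 mg/L.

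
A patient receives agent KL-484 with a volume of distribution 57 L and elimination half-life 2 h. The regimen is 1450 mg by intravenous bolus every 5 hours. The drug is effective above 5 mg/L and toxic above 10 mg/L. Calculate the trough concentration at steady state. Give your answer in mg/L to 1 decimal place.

k = ln2/t½ = ln2/2 ≈ 0.346574 h⁻¹; fraction remaining f = e^(−kτ) = e^(−0.346574×5) ≈ 0.1768.
Single-dose peak C₀ = D/Vd = 1450/57 ≈ 25.439 mg/L.
Steady-state trough Cmin,ss = C₀·f/(1−f) ≈ 25.439 × 0.1768/0.8232 ≈ 5.464 mg/L.
Trough 5.5 mg/L vs MEC 5 mg/L: adequate.

5.5 mg/L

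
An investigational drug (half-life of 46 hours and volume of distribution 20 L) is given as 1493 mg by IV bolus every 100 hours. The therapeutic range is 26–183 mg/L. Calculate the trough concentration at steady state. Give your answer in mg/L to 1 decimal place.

k = ln2/t½ = ln2/46 ≈ 0.015068 h⁻¹; fraction remaining f = e^(−kτ) = e^(−0.015068×100) ≈ 0.2216.
Each bolus raises the concentration by D/Vd = 1493/20 ≈ 74.650 mg/L.
Steady-state trough Cmin,ss = C₀·f/(1−f) ≈ 74.650 × 0.2216/0.7784 ≈ 21.252 mg/L.
Trough 21.3 mg/L vs MEC 26 mg/L: subtherapeutic.

21.3 mg/L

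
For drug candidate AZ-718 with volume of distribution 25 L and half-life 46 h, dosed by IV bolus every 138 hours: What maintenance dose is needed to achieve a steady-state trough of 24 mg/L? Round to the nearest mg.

τ/t½ = 138/46 ≈ 3, so f = (1/2)^(138/46) ≈ 0.125000.
Cmin,ss = (D/Vd)·f/(1−f), so D = Cmin,ss·Vd·(1−f)/f.
D = 24 × 25 × (1−f)/f ≈ 24 × 25 × 7.00000 ≈ 4200.00 mg.

4200 mg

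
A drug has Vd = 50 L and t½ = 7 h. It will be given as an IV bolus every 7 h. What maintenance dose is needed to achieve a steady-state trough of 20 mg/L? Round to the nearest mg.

1000 mg

τ/t½ = 7/7 ≈ 1, so f = (1/2)^(7/7) ≈ 0.500000.
Cmin,ss = (D/Vd)·f/(1−f), so D = Cmin,ss·Vd·(1−f)/f.
D = 20 × 50 × (1−f)/f ≈ 20 × 50 × 1.00000 ≈ 1000.00 mg.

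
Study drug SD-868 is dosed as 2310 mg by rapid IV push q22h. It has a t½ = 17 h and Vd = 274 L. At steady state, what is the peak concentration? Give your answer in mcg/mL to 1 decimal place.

k = ln2/t½ = ln2/17 ≈ 0.040773 h⁻¹; fraction remaining f = e^(−kτ) = e^(−0.040773×22) ≈ 0.4078.
At steady state, accumulation factor R = 1/(1 − e^(−kτ)) ≈ 1.6886.
Single-dose peak C₀ = D/Vd = 2310/274 ≈ 8.431 mcg/mL.
Cmax,ss = C₀/(1 − f) ≈ 8.431/0.5922 ≈ 14.237 mcg/mL.

14.2 mcg/mL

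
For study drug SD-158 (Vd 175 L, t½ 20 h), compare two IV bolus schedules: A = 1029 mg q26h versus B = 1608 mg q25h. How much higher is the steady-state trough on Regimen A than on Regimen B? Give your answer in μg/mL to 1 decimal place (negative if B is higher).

Regimen A: f = (1/2)^(26/20) ≈ 0.4061; Cmin,ss = (1029/175)·f/(1−f) ≈ 4.021 μg/mL.
Regimen B: f = (1/2)^(25/20) ≈ 0.4204; Cmin,ss = (1608/175)·f/(1−f) ≈ 6.665 μg/mL.
Difference ≈ 4.021 − 6.665 ≈ -2.644 μg/mL.

-2.6 μg/mL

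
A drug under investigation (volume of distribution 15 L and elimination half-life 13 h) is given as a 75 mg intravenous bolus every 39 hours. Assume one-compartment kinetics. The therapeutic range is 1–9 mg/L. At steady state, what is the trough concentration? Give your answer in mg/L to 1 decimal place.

0.7 mg/L

τ = 39 h = 3 half-lives, so f = (1/2)^3 = 0.125.
Accumulation ratio R = 1/(1 − f) = 1/0.875 = 8/7.
Single-dose peak C₀ = D/Vd = 75/15 = 5 mg/L.
Steady-state peak Cmax,ss = C₀·R = 5 × 8/7 ≈ 5.714 mg/L.
Steady-state trough Cmin,ss = Cmax,ss·f ≈ 5.714 × 0.125 ≈ 0.714 mg/L.
Trough 0.7 mg/L vs MEC 1 mg/L: subtherapeutic.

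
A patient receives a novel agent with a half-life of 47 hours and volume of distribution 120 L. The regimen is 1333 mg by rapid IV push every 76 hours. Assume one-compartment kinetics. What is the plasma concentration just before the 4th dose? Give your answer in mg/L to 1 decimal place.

5.2 mg/L

f = (1/2)^(τ/t½) = (1/2)^(76/47) ≈ 0.3260.
C₀ = D/Vd = 1333/120 ≈ 11.108 mg/L.
Before the 4th dose, 3 doses have been given. Superposition: Cmin = C₀·(f + f² + … + f^3).
≈ 11.108 × (0.3260 + 0.1063 + 0.0346) ≈ 11.108 × 0.4669 ≈ 5.186 mg/L.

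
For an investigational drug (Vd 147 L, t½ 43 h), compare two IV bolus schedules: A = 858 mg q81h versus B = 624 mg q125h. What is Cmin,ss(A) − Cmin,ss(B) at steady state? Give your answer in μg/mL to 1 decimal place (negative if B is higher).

Regimen A: f = (1/2)^(81/43) ≈ 0.2710; Cmin,ss = (858/147)·f/(1−f) ≈ 2.170 μg/mL.
Regimen B: f = (1/2)^(125/43) ≈ 0.1333; Cmin,ss = (624/147)·f/(1−f) ≈ 0.653 μg/mL.
Difference ≈ 2.170 − 0.653 ≈ 1.517 μg/mL.

1.5 μg/mL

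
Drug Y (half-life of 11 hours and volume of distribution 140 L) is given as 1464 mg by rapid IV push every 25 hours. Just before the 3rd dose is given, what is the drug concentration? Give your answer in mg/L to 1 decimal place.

2.6 mg/L

f = (1/2)^(τ/t½) = (1/2)^(25/11) ≈ 0.2069.
C₀ = D/Vd = 1464/140 ≈ 10.457 mg/L.
Before the 3rd dose, 2 doses have been given. Superposition: Cmin = C₀·(f + f²).
≈ 10.457 × (0.2069 + 0.0428) ≈ 10.457 × 0.2497 ≈ 2.611 mg/L.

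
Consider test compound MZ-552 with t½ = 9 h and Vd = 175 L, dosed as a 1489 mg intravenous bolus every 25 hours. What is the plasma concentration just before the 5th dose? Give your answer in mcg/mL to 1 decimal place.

1.5 mcg/mL

f = (1/2)^(τ/t½) = (1/2)^(25/9) ≈ 0.1458.
C₀ = D/Vd = 1489/175 ≈ 8.509 mcg/mL.
Before the 5th dose, 4 doses have been given. Superposition: Cmin = C₀·(f + f² + … + f^4).
≈ 8.509 × (0.1458 + 0.0213 + 0.0031 + 0.0005) ≈ 8.509 × 0.1707 ≈ 1.452 mcg/mL.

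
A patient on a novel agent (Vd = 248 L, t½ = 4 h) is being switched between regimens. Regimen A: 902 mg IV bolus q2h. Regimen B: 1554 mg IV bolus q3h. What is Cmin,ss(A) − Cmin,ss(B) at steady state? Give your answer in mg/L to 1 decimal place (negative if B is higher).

Regimen A: f = (1/2)^(2/4) ≈ 0.7071; Cmin,ss = (902/248)·f/(1−f) ≈ 8.780 mg/L.
Regimen B: f = (1/2)^(3/4) ≈ 0.5946; Cmin,ss = (1554/248)·f/(1−f) ≈ 9.191 mg/L.
Difference ≈ 8.780 − 9.191 ≈ -0.411 mg/L.

-0.4 mg/L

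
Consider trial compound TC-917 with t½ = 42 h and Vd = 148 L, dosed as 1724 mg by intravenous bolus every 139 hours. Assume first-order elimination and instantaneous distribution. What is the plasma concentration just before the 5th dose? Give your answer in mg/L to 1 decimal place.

f = (1/2)^(τ/t½) = (1/2)^(139/42) ≈ 0.1009.
C₀ = D/Vd = 1724/148 ≈ 11.649 mg/L.
Before the 5th dose, 4 doses have been given. Superposition: Cmin = C₀·(f + f² + … + f^4).
≈ 11.649 × (0.1009 + 0.0102 + 0.0010 + 0.0001) ≈ 11.649 × 0.1122 ≈ 1.307 mg/L.

1.3 mg/L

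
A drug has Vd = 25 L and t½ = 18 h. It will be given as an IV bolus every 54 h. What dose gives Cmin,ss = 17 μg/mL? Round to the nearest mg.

τ/t½ = 54/18 ≈ 3, so f = (1/2)^(54/18) ≈ 0.125000.
Cmin,ss = (D/Vd)·f/(1−f), so D = Cmin,ss·Vd·(1−f)/f.
D = 17 × 25 × (1−f)/f ≈ 17 × 25 × 7.00000 ≈ 2975.00 mg.

2975 mg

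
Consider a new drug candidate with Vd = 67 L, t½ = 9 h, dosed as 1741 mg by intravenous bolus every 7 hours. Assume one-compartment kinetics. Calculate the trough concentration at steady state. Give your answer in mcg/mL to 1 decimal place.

36.4 mcg/mL

τ/t½ = 7/9 ≈ 0.77778, so fraction remaining f = (1/2)^(7/9) ≈ 0.5833.
At steady state, accumulation factor R = 1/(1 − e^(−kτ)) ≈ 2.3998.
Single-dose peak C₀ = D/Vd = 1741/67 ≈ 25.985 mcg/mL.
Cmax,ss = C₀/(1 − f) ≈ 25.985/0.4167 ≈ 62.359 mcg/mL.
Steady-state trough Cmin,ss = Cmax,ss·f ≈ 62.359 × 0.5833 ≈ 36.374 mcg/mL.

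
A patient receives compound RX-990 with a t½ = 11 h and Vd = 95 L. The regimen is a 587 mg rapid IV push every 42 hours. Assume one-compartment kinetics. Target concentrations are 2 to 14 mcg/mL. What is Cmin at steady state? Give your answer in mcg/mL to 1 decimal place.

τ/t½ = 42/11 ≈ 3.8182, so fraction remaining f = (1/2)^(42/11) ≈ 0.0709.
Each bolus raises the concentration by D/Vd = 587/95 ≈ 6.179 mcg/mL.
Steady-state trough Cmin,ss = C₀·f/(1−f) ≈ 6.179 × 0.0709/0.9291 ≈ 0.472 mcg/mL.
Trough 0.5 mcg/mL vs MEC 2 mcg/mL: subtherapeutic.

0.5 mcg/mL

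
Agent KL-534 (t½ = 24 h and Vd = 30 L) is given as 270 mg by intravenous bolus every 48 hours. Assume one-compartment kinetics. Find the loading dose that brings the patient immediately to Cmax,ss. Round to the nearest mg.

f = (1/2)^(48/24) ≈ 0.250000; accumulation ratio R = 1/(1−f) ≈ 1.33333.
Loading dose to hit Cmax,ss on first dose: D_load = D_maint·R ≈ 270 × 1.33333 ≈ 360.00 mg.

360 mg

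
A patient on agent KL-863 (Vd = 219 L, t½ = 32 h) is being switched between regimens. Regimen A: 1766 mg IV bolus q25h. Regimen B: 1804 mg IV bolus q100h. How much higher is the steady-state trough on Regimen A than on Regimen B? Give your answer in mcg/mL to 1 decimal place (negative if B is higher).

10.2 mcg/mL

Regimen A: f = (1/2)^(25/32) ≈ 0.5819; Cmin,ss = (1766/219)·f/(1−f) ≈ 11.223 mcg/mL.
Regimen B: f = (1/2)^(100/32) ≈ 0.1146; Cmin,ss = (1804/219)·f/(1−f) ≈ 1.066 mcg/mL.
Difference ≈ 11.223 − 1.066 ≈ 10.157 mcg/mL.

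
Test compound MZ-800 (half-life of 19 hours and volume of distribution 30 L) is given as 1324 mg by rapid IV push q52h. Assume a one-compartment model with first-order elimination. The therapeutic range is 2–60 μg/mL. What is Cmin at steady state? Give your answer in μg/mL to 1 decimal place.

7.8 μg/mL

Over one 52-h interval, 52/19 ≈ 2.7368 half-lives elapse, leaving f ≈ 0.1500 of each dose.
Accumulation ratio R = 1/(1 − f) ≈ 1/0.8500 ≈ 1.1765.
Single-dose peak C₀ = D/Vd = 1324/30 ≈ 44.133 μg/mL.
Cmax,ss = C₀/(1 − f) ≈ 44.133/0.8500 ≈ 51.921 μg/mL.
One interval later, Cmin,ss = Cmax,ss·e^(−kτ) ≈ 51.921 × 0.1500 ≈ 7.788 μg/mL.
Trough 7.8 μg/mL vs MEC 2 μg/mL: adequate.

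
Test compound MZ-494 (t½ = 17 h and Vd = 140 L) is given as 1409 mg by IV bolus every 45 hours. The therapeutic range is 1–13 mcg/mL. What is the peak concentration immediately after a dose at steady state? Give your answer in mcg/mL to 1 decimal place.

τ/t½ = 45/17 ≈ 2.6471, so fraction remaining f = (1/2)^(45/17) ≈ 0.1596.
At steady state, accumulation factor R = 1/(1 − e^(−kτ)) ≈ 1.1899.
Each bolus raises the concentration by D/Vd = 1409/140 ≈ 10.064 mcg/mL.
Steady-state peak Cmax,ss = C₀·R ≈ 10.064 × 1.1899 ≈ 11.975 mcg/mL.
Peak 12.0 mcg/mL vs MTC 13 mcg/mL: below toxic threshold.

12.0 mcg/mL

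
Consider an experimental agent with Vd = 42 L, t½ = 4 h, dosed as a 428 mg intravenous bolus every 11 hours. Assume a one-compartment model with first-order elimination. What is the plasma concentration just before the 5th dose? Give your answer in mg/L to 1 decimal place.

1.8 mg/L

f = (1/2)^(τ/t½) = (1/2)^(11/4) ≈ 0.1487.
C₀ = D/Vd = 428/42 ≈ 10.190 mg/L.
Before the 5th dose, 4 doses have been given. Superposition: Cmin = C₀·(f + f² + … + f^4).
≈ 10.190 × (0.1487 + 0.0221 + 0.0033 + 0.0005) ≈ 10.190 × 0.1746 ≈ 1.779 mg/L.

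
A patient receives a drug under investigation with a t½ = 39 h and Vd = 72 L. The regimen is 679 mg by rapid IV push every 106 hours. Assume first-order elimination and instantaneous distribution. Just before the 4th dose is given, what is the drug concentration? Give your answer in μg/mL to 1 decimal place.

f = (1/2)^(τ/t½) = (1/2)^(106/39) ≈ 0.1520.
C₀ = D/Vd = 679/72 ≈ 9.431 μg/mL.
Before the 4th dose, 3 doses have been given. Superposition: Cmin = C₀·(f + f² + … + f^3).
≈ 9.431 × (0.1520 + 0.0231 + 0.0035) ≈ 9.431 × 0.1786 ≈ 1.684 μg/mL.

1.7 μg/mL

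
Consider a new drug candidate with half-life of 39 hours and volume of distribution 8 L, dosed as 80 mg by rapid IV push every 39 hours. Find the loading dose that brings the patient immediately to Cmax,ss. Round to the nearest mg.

160 mg

f = (1/2)^(39/39) ≈ 0.500000; accumulation ratio R = 1/(1−f) ≈ 2.00000.
Loading dose to hit Cmax,ss on first dose: D_load = D_maint·R ≈ 80 × 2.00000 ≈ 160.00 mg.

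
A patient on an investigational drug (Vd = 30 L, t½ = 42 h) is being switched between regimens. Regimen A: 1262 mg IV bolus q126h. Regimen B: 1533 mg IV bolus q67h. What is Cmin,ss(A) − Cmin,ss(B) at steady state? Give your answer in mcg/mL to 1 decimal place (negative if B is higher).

-19.3 mcg/mL

Regimen A: f = (1/2)^(126/42) ≈ 0.1250; Cmin,ss = (1262/30)·f/(1−f) ≈ 6.010 mcg/mL.
Regimen B: f = (1/2)^(67/42) ≈ 0.3310; Cmin,ss = (1533/30)·f/(1−f) ≈ 25.283 mcg/mL.
Difference ≈ 6.010 − 25.283 ≈ -19.273 mcg/mL.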